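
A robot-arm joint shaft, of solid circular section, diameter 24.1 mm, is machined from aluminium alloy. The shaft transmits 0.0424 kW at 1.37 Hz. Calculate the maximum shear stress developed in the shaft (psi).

260 psi

ω = 2π·1.37 = 8.608 rad/s, so T = P/ω = 0.0424×10³ / 8.608 = 4.926 N·m.
J = πd⁴/32 = π(0.0241)⁴/32 = 3.312×10^-8 m⁴.
τ_max = T·r/J = 4.926 × 0.0120 / 3.312×10^-8 = 1.792×10^6 Pa.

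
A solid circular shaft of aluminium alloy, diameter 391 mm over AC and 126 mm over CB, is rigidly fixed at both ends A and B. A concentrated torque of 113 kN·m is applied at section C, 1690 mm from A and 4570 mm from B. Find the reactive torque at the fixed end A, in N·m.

Compatibility: T_A·a/J_AC = T_B·b/J_CB with T_A + T_B = T₀.
J_AC = 2.29×10^-3 m⁴, J_CB = 2.47×10^-5 m⁴, so T_A = T₀·(J_AC/a)/((J_AC/a)+(J_CB/b)) = 112600 N·m, T_B = 448.8 N·m.

113000 N·m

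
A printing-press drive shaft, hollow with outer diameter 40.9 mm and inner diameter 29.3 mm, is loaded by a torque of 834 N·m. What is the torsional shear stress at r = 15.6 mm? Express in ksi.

9.32 ksi

J = π(d_o⁴ − d_i⁴)/32 = π(0.0409⁴ − 0.0293⁴)/32 = 2.024×10^-7 m⁴.
Shear stress varies linearly with radius: τ = T·r/J = 834.0 × 0.0156 / 2.024×10^-7 = 6.429×10^7 Pa.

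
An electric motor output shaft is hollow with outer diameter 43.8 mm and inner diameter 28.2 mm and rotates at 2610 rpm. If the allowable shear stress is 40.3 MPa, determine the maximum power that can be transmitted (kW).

151 kW

J = π(d_o⁴ − d_i⁴)/32 = π(0.0438⁴ − 0.0282⁴)/32 = 2.992×10^-7 m⁴.
T_max = τ_allow·J/r = 4.03×10^7 × 2.992×10^-7 / 0.0219 = 550.7 N·m.
ω = 2π·2610/60 = 273.3 rad/s, so P_max = T_max·ω = 1.505×10^5 W.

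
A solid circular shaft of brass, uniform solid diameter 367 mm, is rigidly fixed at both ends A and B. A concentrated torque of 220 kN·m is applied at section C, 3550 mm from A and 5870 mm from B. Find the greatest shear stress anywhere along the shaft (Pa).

1.41e7 Pa

With uniform GJ and both ends fixed, compatibility θ_AC = θ_CB gives T_A·a = T_B·b, together with T_A + T_B = T₀.
T_A = T₀·b/(a+b) = 220000·5870/9420 = 137100 N·m; T_B = 82910 N·m.
τ in each portion: τ_AC = 1.41×10^7 Pa, τ_CB = 8.54×10^6 Pa; maximum is in AC.
τ_max = T_AC·r/J = 137100·0.183/1.78×10^-3 = 1.412×10^7 Pa.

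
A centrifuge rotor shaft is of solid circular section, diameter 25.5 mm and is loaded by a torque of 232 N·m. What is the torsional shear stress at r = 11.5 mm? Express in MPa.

64.3 MPa

J = πd⁴/32 = π(0.0255)⁴/32 = 4.151×10^-8 m⁴.
Shear stress varies linearly with radius: τ = T·r/J = 232.0 × 0.0115 / 4.151×10^-8 = 6.427×10^7 Pa.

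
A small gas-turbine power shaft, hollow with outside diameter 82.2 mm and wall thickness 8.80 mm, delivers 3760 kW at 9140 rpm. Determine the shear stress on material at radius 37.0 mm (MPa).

ω = 2π·9140/60 = 957.1 rad/s, so T = P/ω = 3760×10³ / 957.1 = 3928 N·m.
J = π(d_o⁴ − d_i⁴)/32 = π(0.0822⁴ − 0.0646⁴)/32 = 2.772×10^-6 m⁴.
Shear stress varies linearly with radius: τ = T·r/J = 3928 × 0.0370 / 2.772×10^-6 = 5.243×10^7 Pa.

52.4 MPa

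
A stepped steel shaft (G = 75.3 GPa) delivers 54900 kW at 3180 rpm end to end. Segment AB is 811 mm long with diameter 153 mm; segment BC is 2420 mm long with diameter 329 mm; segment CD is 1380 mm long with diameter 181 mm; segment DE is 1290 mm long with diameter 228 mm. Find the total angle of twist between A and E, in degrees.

ω = 2π·3180/60 = 333.0 rad/s, so T = P/ω = 54900×10³ / 333.0 = 164900 N·m.
J_AB = π(0.153)⁴/32 = 5.38×10^-5 m⁴; J_BC = π(0.329)⁴/32 = 1.15×10^-3 m⁴; J_CD = π(0.181)⁴/32 = 1.05×10^-4 m⁴; J_DE = π(0.228)⁴/32 = 2.65×10^-4 m⁴.
θ = (T/G)·Σ L_i/J_i = (164900/75.3×10⁹)·(0.811/5.38×10^-5 + 2.42/1.15×10^-3 + 1.38/1.05×10^-4 + 1.29/2.65×10^-4) = 0.07693 rad.

4.41°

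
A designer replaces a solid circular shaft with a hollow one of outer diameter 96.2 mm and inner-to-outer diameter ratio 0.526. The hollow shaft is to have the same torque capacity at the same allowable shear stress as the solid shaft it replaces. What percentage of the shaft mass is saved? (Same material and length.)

Equal τ_max and T ⇒ the solid shaft needs d_s³ = d_o³(1−k⁴), so d_s = 96.2·(1−0.526⁴)^(1/3) = 93.68 mm.
Area ratio A_h/A_s = d_o²(1−k²)/d_s² = (1−k²)/(1−k⁴)^(2/3) = 0.7628.
Mass saving = 1 − 0.7628 = 23.7 %.

23.7 %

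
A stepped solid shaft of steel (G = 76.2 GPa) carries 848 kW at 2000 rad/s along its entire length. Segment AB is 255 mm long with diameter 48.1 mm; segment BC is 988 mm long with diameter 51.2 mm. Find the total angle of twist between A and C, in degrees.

0.622°

ω = 2000 rad/s, so T = P/ω = 848×10³ / 2000 = 424.0 N·m.
J_AB = π(0.0481)⁴/32 = 5.26×10^-7 m⁴; J_BC = π(0.0512)⁴/32 = 6.75×10^-7 m⁴.
θ = (T/G)·Σ L_i/J_i = (424.0/76.2×10⁹)·(0.255/5.26×10^-7 + 0.988/6.75×10^-7) = 0.01085 rad.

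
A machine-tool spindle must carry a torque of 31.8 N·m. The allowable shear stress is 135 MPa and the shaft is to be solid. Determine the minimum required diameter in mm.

For a solid shaft τ_max = 16T/(πd³), so d = (16T/(π τ_allow))^(1/3) = (16·31.80/(π·1.35×10^8))^(1/3) = 0.01063 m.

10.6 mm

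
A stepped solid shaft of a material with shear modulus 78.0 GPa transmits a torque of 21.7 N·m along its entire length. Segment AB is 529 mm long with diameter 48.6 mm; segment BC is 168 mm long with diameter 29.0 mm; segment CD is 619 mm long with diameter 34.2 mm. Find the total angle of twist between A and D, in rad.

J_AB = π(0.0486)⁴/32 = 5.48×10^-7 m⁴; J_BC = π(0.0290)⁴/32 = 6.94×10^-8 m⁴; J_CD = π(0.0342)⁴/32 = 1.34×10^-7 m⁴.
θ = (T/G)·Σ L_i/J_i = (21.70/78.0×10⁹)·(0.529/5.48×10^-7 + 0.168/6.94×10^-8 + 0.619/1.34×10^-7) = 2.224×10^-3 rad.

0.00222 rad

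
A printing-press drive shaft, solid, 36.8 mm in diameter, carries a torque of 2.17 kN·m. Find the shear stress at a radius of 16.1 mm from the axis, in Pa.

J = πd⁴/32 = π(0.0368)⁴/32 = 1.800×10^-7 m⁴.
Shear stress varies linearly with radius: τ = T·r/J = 2170 × 0.0161 / 1.800×10^-7 = 1.940×10^8 Pa.

1.94e8 Pa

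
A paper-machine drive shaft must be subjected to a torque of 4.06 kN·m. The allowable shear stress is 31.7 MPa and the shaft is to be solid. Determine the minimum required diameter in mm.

86.7 mm

For a solid shaft τ_max = 16T/(πd³), so d = (16T/(π τ_allow))^(1/3) = (16·4060/(π·3.17×10^7))^(1/3) = 0.08673 m.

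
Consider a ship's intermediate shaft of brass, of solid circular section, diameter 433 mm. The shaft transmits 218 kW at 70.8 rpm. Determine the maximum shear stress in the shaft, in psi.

ω = 2π·70.8/60 = 7.414 rad/s, so T = P/ω = 218×10³ / 7.414 = 29400 N·m.
J = πd⁴/32 = π(0.433)⁴/32 = 3.451×10^-3 m⁴.
τ_max = T·r/J = 29400 × 0.216 / 3.451×10^-3 = 1.845×10^6 Pa.

268 psi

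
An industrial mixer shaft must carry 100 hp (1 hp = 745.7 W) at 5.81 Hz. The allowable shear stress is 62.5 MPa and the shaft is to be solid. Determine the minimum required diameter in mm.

55.0 mm

ω = 2π·5.81 = 36.51 rad/s, so T = P/ω = 100×745.7 / 36.51 = 2043 N·m.
For a solid shaft τ_max = 16T/(πd³), so d = (16T/(π τ_allow))^(1/3) = (16·2043/(π·6.25×10^7))^(1/3) = 0.05501 m.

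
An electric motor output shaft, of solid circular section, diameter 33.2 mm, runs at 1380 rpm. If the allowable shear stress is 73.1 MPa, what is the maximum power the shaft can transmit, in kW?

J = πd⁴/32 = π(0.0332)⁴/32 = 1.193×10^-7 m⁴.
T_max = τ_allow·J/r = 7.31×10^7 × 1.193×10^-7 / 0.0166 = 525.2 N·m.
ω = 2π·1380/60 = 144.5 rad/s, so P_max = T_max·ω = 7.590×10^4 W.

75.9 kW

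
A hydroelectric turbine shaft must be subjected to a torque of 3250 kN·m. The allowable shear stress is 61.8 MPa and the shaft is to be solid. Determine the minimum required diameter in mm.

For a solid shaft τ_max = 16T/(πd³), so d = (16T/(π τ_allow))^(1/3) = (16·3.250e6/(π·6.18×10^7))^(1/3) = 0.6446 m.

645 mm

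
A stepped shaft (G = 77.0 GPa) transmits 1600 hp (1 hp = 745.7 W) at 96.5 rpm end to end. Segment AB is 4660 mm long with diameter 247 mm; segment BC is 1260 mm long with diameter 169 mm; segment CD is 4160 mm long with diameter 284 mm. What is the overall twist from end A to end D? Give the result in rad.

ω = 2π·96.5/60 = 10.11 rad/s, so T = P/ω = 1600×745.7 / 10.11 = 118100 N·m.
J_AB = π(0.247)⁴/32 = 3.65×10^-4 m⁴; J_BC = π(0.169)⁴/32 = 8.01×10^-5 m⁴; J_CD = π(0.284)⁴/32 = 6.39×10^-4 m⁴.
θ = (T/G)·Σ L_i/J_i = (118100/77.0×10⁹)·(4.66/3.65×10^-4 + 1.26/8.01×10^-5 + 4.16/6.39×10^-4) = 0.05367 rad.

0.0537 rad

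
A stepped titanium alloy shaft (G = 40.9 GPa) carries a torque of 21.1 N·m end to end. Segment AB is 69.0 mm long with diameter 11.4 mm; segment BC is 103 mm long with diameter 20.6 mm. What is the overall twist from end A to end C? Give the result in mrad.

24.5 mrad

J_AB = π(0.0114)⁴/32 = 1.66×10^-9 m⁴; J_BC = π(0.0206)⁴/32 = 1.77×10^-8 m⁴.
θ = (T/G)·Σ L_i/J_i = (21.10/40.9×10⁹)·(0.0690/1.66×10^-9 + 0.103/1.77×10^-8) = 0.02447 rad.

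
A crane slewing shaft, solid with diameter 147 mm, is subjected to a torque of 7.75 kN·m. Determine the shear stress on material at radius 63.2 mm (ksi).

J = πd⁴/32 = π(0.147)⁴/32 = 4.584×10^-5 m⁴.
Shear stress varies linearly with radius: τ = T·r/J = 7750 × 0.0632 / 4.584×10^-5 = 1.068×10^7 Pa.

1.55 ksi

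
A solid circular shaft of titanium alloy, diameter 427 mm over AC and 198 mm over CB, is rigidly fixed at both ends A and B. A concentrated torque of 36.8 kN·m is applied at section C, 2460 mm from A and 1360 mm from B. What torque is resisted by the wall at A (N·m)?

Compatibility: T_A·a/J_AC = T_B·b/J_CB with T_A + T_B = T₀.
J_AC = 3.26×10^-3 m⁴, J_CB = 1.51×10^-4 m⁴, so T_A = T₀·(J_AC/a)/((J_AC/a)+(J_CB/b)) = 33960 N·m, T_B = 2840 N·m.

34000 N·m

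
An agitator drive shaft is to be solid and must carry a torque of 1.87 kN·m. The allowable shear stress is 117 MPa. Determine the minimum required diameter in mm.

For a solid shaft τ_max = 16T/(πd³), so d = (16T/(π τ_allow))^(1/3) = (16·1870/(π·1.17×10^8))^(1/3) = 0.04334 m.

43.3 mm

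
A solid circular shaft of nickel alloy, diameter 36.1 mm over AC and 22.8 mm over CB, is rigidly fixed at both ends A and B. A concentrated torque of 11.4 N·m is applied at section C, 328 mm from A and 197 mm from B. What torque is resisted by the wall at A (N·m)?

9.01 N·m

Compatibility: T_A·a/J_AC = T_B·b/J_CB with T_A + T_B = T₀.
J_AC = 1.67×10^-7 m⁴, J_CB = 2.65×10^-8 m⁴, so T_A = T₀·(J_AC/a)/((J_AC/a)+(J_CB/b)) = 9.012 N·m, T_B = 2.388 N·m.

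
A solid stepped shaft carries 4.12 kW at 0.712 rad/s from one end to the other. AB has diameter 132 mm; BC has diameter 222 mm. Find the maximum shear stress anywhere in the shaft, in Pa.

1.28e7 Pa

ω = 0.712 rad/s, so T = P/ω = 4.12×10³ / 0.7120 = 5787 N·m.
Under the same torque, τ_max = 16T/(πd³) is largest where d is smallest — segment AB (d = 132 mm).
τ_max = 16·5787/(π·(0.132)³) = 1.281×10^7 Pa.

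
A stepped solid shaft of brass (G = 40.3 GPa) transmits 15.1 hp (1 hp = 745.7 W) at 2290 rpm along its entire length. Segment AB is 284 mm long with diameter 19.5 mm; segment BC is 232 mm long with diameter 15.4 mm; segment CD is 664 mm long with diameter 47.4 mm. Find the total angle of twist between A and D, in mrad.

ω = 2π·2290/60 = 239.8 rad/s, so T = P/ω = 15.1×745.7 / 239.8 = 46.95 N·m.
J_AB = π(0.0195)⁴/32 = 1.42×10^-8 m⁴; J_BC = π(0.0154)⁴/32 = 5.52×10^-9 m⁴; J_CD = π(0.0474)⁴/32 = 4.96×10^-7 m⁴.
θ = (T/G)·Σ L_i/J_i = (46.95/40.3×10⁹)·(0.284/1.42×10^-8 + 0.232/5.52×10^-9 + 0.664/4.96×10^-7) = 0.07382 rad.

73.8 mrad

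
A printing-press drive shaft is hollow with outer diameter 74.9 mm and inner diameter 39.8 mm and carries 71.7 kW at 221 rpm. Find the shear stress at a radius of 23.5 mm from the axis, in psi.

3710 psi

ω = 2π·221/60 = 23.14 rad/s, so T = P/ω = 71.7×10³ / 23.14 = 3098 N·m.
J = π(d_o⁴ − d_i⁴)/32 = π(0.0749⁴ − 0.0398⁴)/32 = 2.843×10^-6 m⁴.
Shear stress varies linearly with radius: τ = T·r/J = 3098 × 0.0235 / 2.843×10^-6 = 2.560×10^7 Pa.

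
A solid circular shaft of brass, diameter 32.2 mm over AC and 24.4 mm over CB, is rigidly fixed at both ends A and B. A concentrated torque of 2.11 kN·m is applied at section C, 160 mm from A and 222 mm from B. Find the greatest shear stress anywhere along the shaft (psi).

37700 psi

Compatibility: T_A·a/J_AC = T_B·b/J_CB with T_A + T_B = T₀.
J_AC = 1.06×10^-7 m⁴, J_CB = 3.48×10^-8 m⁴, so T_A = T₀·(J_AC/a)/((J_AC/a)+(J_CB/b)) = 1705 N·m, T_B = 405.1 N·m.
τ in each portion: τ_AC = 2.60×10^8 Pa, τ_CB = 1.42×10^8 Pa; maximum is in AC.
τ_max = T_AC·r/J = 1705·0.0161/1.06×10^-7 = 2.601×10^8 Pa.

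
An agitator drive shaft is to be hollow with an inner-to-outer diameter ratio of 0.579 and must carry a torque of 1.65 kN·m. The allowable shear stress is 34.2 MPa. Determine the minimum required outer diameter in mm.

For a hollow shaft with d_i/d_o = 0.579: τ_max = 16T/(π d_o³ (1−k⁴)), so d_o = [16T/(π τ_allow (1−k⁴))]^(1/3) = [16·1650/(π·3.42×10^7·0.8876)]^(1/3) = 0.06517 m.

65.2 mm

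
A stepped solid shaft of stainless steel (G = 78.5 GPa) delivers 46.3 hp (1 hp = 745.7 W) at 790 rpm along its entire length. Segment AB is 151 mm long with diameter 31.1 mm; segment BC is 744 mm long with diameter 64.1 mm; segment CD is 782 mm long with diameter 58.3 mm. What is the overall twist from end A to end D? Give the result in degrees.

ω = 2π·790/60 = 82.73 rad/s, so T = P/ω = 46.3×745.7 / 82.73 = 417.3 N·m.
J_AB = π(0.0311)⁴/32 = 9.18×10^-8 m⁴; J_BC = π(0.0641)⁴/32 = 1.66×10^-6 m⁴; J_CD = π(0.0583)⁴/32 = 1.13×10^-6 m⁴.
θ = (T/G)·Σ L_i/J_i = (417.3/78.5×10⁹)·(0.151/9.18×10^-8 + 0.744/1.66×10^-6 + 0.782/1.13×10^-6) = 0.01479 rad.

0.848°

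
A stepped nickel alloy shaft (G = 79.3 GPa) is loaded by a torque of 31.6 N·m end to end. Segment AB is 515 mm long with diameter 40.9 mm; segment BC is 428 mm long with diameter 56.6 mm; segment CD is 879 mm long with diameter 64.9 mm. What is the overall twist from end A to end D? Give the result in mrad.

J_AB = π(0.0409)⁴/32 = 2.75×10^-7 m⁴; J_BC = π(0.0566)⁴/32 = 1.01×10^-6 m⁴; J_CD = π(0.0649)⁴/32 = 1.74×10^-6 m⁴.
θ = (T/G)·Σ L_i/J_i = (31.60/79.3×10⁹)·(0.515/2.75×10^-7 + 0.428/1.01×10^-6 + 0.879/1.74×10^-6) = 1.117×10^-3 rad.

1.12 mrad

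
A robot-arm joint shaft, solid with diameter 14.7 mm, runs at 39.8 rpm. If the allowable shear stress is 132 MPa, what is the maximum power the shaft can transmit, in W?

343 W

J = πd⁴/32 = π(0.0147)⁴/32 = 4.584×10^-9 m⁴.
T_max = τ_allow·J/r = 1.32×10^8 × 4.584×10^-9 / 0.00735 = 82.33 N·m.
ω = 2π·39.8/60 = 4.168 rad/s, so P_max = T_max·ω = 343.1 W.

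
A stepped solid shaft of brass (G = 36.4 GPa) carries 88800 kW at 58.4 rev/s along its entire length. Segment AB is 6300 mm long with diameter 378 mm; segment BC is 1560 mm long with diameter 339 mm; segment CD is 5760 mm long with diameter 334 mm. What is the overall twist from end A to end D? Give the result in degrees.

ω = 2π·58.4 = 366.9 rad/s, so T = P/ω = 88800×10³ / 366.9 = 242000 N·m.
J_AB = π(0.378)⁴/32 = 2.00×10^-3 m⁴; J_BC = π(0.339)⁴/32 = 1.30×10^-3 m⁴; J_CD = π(0.334)⁴/32 = 1.22×10^-3 m⁴.
θ = (T/G)·Σ L_i/J_i = (242000/36.4×10⁹)·(6.30/2.00×10^-3 + 1.56/1.30×10^-3 + 5.76/1.22×10^-3) = 0.06024 rad.

3.45°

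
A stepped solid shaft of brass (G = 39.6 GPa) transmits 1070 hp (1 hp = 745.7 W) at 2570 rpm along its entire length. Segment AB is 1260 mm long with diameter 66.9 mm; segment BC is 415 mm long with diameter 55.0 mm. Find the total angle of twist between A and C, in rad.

0.0826 rad

ω = 2π·2570/60 = 269.1 rad/s, so T = P/ω = 1070×745.7 / 269.1 = 2965 N·m.
J_AB = π(0.0669)⁴/32 = 1.97×10^-6 m⁴; J_BC = π(0.0550)⁴/32 = 8.98×10^-7 m⁴.
θ = (T/G)·Σ L_i/J_i = (2965/39.6×10⁹)·(1.26/1.97×10^-6 + 0.415/8.98×10^-7) = 0.08255 rad.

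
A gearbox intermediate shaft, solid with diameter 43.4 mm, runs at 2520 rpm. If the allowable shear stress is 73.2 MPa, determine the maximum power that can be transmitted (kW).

310 kW

J = πd⁴/32 = π(0.0434)⁴/32 = 3.483×10^-7 m⁴.
T_max = τ_allow·J/r = 7.32×10^7 × 3.483×10^-7 / 0.0217 = 1175 N·m.
ω = 2π·2520/60 = 263.9 rad/s, so P_max = T_max·ω = 3.101×10^5 W.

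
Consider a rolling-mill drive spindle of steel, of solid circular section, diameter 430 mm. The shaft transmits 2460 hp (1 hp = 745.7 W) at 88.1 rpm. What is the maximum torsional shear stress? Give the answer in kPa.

12700 kPa

ω = 2π·88.1/60 = 9.226 rad/s, so T = P/ω = 2460×745.7 / 9.226 = 198800 N·m.
J = πd⁴/32 = π(0.430)⁴/32 = 3.356×10^-3 m⁴.
τ_max = T·r/J = 198800 × 0.215 / 3.356×10^-3 = 1.274×10^7 Pa.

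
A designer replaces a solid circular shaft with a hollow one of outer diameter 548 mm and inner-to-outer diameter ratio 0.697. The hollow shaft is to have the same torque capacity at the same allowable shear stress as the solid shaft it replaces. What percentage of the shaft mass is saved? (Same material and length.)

Equal τ_max and T ⇒ the solid shaft needs d_s³ = d_o³(1−k⁴), so d_s = 548·(1−0.697⁴)^(1/3) = 501.0 mm.
Area ratio A_h/A_s = d_o²(1−k²)/d_s² = (1−k²)/(1−k⁴)^(2/3) = 0.6153.
Mass saving = 1 − 0.6153 = 38.5 %.

38.5 %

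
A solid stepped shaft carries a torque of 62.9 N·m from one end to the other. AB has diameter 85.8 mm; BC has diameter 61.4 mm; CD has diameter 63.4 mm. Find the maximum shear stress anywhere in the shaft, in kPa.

Under the same torque, τ_max = 16T/(πd³) is largest where d is smallest — segment BC (d = 61.4 mm).
τ_max = 16·62.90/(π·(0.0614)³) = 1.384×10^6 Pa.

1380 kPa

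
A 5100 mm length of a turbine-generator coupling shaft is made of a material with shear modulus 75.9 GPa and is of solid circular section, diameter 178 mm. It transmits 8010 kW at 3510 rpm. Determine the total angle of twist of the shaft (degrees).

0.851°

ω = 2π·3510/60 = 367.6 rad/s, so T = P/ω = 8010×10³ / 367.6 = 21790 N·m.
J = πd⁴/32 = π(0.178)⁴/32 = 9.856×10^-5 m⁴.
θ = T·L/(G·J) = 21790 × 5.10 / (75.9×10⁹ × 9.856×10^-5) = 0.01486 rad.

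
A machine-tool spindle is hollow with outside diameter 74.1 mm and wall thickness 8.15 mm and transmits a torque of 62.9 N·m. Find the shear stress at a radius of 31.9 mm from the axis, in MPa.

1.08 MPa

J = π(d_o⁴ − d_i⁴)/32 = π(0.0741⁴ − 0.0578⁴)/32 = 1.864×10^-6 m⁴.
Shear stress varies linearly with radius: τ = T·r/J = 62.90 × 0.0319 / 1.864×10^-6 = 1.076×10^6 Pa.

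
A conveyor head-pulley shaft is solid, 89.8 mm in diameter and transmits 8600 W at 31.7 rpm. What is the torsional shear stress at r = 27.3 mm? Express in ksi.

1.61 ksi

ω = 2π·31.7/60 = 3.320 rad/s, so T = P/ω = 8600 / 3.320 = 2591 N·m.
J = πd⁴/32 = π(0.0898)⁴/32 = 6.384×10^-6 m⁴.
Shear stress varies linearly with radius: τ = T·r/J = 2591 × 0.0273 / 6.384×10^-6 = 1.108×10^7 Pa.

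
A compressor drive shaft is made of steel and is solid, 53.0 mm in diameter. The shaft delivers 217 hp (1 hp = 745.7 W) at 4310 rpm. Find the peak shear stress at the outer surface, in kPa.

12300 kPa

ω = 2π·4310/60 = 451.3 rad/s, so T = P/ω = 217×745.7 / 451.3 = 358.5 N·m.
J = πd⁴/32 = π(0.0530)⁴/32 = 7.746×10^-7 m⁴.
τ_max = T·r/J = 358.5 × 0.0265 / 7.746×10^-7 = 1.226×10^7 Pa.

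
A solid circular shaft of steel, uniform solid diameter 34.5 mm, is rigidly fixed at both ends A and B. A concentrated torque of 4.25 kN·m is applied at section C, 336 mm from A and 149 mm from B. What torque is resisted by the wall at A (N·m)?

1310 N·m

With uniform GJ and both ends fixed, compatibility θ_AC = θ_CB gives T_A·a = T_B·b, together with T_A + T_B = T₀.
T_A = T₀·b/(a+b) = 4250·149/485.0 = 1306 N·m; T_B = 2944 N·m.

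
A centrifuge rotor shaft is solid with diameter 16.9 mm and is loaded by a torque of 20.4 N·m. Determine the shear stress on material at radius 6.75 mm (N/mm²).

J = πd⁴/32 = π(0.0169)⁴/32 = 8.008×10^-9 m⁴.
Shear stress varies linearly with radius: τ = T·r/J = 20.40 × 0.00675 / 8.008×10^-9 = 1.719×10^7 Pa.

17.2 N/mm²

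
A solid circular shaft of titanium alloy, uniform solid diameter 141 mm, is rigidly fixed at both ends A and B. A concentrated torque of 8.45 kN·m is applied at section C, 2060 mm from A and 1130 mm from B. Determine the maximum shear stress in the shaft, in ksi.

With uniform GJ and both ends fixed, compatibility θ_AC = θ_CB gives T_A·a = T_B·b, together with T_A + T_B = T₀.
T_A = T₀·b/(a+b) = 8450·1130/3190 = 2993 N·m; T_B = 5457 N·m.
τ in each portion: τ_AC = 5.44×10^6 Pa, τ_CB = 9.91×10^6 Pa; maximum is in CB.
τ_max = T_CB·r/J = 5457·0.0705/3.88×10^-5 = 9.914×10^6 Pa.

1.44 ksi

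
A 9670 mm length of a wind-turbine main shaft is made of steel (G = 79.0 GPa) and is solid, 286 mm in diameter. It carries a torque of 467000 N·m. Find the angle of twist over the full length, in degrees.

4.99°

J = πd⁴/32 = π(0.286)⁴/32 = 6.568×10^-4 m⁴.
θ = T·L/(G·J) = 467000 × 9.67 / (79.0×10⁹ × 6.568×10^-4) = 0.08703 rad.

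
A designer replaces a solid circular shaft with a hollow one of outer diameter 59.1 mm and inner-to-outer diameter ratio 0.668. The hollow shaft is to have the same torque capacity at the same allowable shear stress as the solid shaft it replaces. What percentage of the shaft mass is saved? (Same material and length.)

Equal τ_max and T ⇒ the solid shaft needs d_s³ = d_o³(1−k⁴), so d_s = 59.1·(1−0.668⁴)^(1/3) = 54.88 mm.
Area ratio A_h/A_s = d_o²(1−k²)/d_s² = (1−k²)/(1−k⁴)^(2/3) = 0.6421.
Mass saving = 1 − 0.6421 = 35.8 %.

35.8 %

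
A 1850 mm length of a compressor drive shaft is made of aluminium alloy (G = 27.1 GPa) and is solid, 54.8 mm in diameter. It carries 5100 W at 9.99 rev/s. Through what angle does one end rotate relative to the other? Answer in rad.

ω = 2π·9.99 = 62.77 rad/s, so T = P/ω = 5100 / 62.77 = 81.25 N·m.
J = πd⁴/32 = π(0.0548)⁴/32 = 8.854×10^-7 m⁴.
θ = T·L/(G·J) = 81.25 × 1.85 / (27.1×10⁹ × 8.854×10^-7) = 6.265×10^-3 rad.

0.00626 rad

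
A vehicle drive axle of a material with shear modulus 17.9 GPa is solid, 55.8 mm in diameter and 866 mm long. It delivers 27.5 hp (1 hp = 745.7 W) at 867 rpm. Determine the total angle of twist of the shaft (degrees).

0.658°

ω = 2π·867/60 = 90.79 rad/s, so T = P/ω = 27.5×745.7 / 90.79 = 225.9 N·m.
J = πd⁴/32 = π(0.0558)⁴/32 = 9.518×10^-7 m⁴.
θ = T·L/(G·J) = 225.9 × 0.866 / (17.9×10⁹ × 9.518×10^-7) = 0.01148 rad.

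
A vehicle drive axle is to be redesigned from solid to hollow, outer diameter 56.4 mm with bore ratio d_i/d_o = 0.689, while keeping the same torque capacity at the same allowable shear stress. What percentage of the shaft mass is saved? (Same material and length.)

37.7 %

Equal τ_max and T ⇒ the solid shaft needs d_s³ = d_o³(1−k⁴), so d_s = 56.4·(1−0.689⁴)^(1/3) = 51.80 mm.
Area ratio A_h/A_s = d_o²(1−k²)/d_s² = (1−k²)/(1−k⁴)^(2/3) = 0.6228.
Mass saving = 1 − 0.6228 = 37.7 %.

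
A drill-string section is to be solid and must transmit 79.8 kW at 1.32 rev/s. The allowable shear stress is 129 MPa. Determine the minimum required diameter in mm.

ω = 2π·1.32 = 8.294 rad/s, so T = P/ω = 79.8×10³ / 8.294 = 9622 N·m.
For a solid shaft τ_max = 16T/(πd³), so d = (16T/(π τ_allow))^(1/3) = (16·9622/(π·1.29×10^8))^(1/3) = 0.07242 m.

72.4 mm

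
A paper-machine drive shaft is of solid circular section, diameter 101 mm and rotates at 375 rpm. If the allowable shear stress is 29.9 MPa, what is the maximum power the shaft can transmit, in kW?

J = πd⁴/32 = π(0.101)⁴/32 = 1.022×10^-5 m⁴.
T_max = τ_allow·J/r = 2.99×10^7 × 1.022×10^-5 / 0.0505 = 6049 N·m.
ω = 2π·375/60 = 39.27 rad/s, so P_max = T_max·ω = 2.375×10^5 W.

238 kW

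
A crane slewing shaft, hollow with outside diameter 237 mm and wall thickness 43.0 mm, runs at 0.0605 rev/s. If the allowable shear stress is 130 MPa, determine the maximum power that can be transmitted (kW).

J = π(d_o⁴ − d_i⁴)/32 = π(0.237⁴ − 0.151⁴)/32 = 2.587×10^-4 m⁴.
T_max = τ_allow·J/r = 1.30×10^8 × 2.587×10^-4 / 0.118 = 283800 N·m.
ω = 2π·0.0605 = 0.3801 rad/s, so P_max = T_max·ω = 1.079×10^5 W.

108 kW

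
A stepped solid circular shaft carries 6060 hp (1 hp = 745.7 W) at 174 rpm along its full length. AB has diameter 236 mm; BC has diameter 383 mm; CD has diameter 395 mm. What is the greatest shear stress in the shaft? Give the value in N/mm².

ω = 2π·174/60 = 18.22 rad/s, so T = P/ω = 6060×745.7 / 18.22 = 248000 N·m.
Under the same torque, τ_max = 16T/(πd³) is largest where d is smallest — segment AB (d = 236 mm).
τ_max = 16·248000/(π·(0.236)³) = 9.609×10^7 Pa.

96.1 N/mm²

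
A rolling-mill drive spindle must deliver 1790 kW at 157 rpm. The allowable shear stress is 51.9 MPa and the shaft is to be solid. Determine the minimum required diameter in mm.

220 mm

ω = 2π·157/60 = 16.44 rad/s, so T = P/ω = 1790×10³ / 16.44 = 108900 N·m.
For a solid shaft τ_max = 16T/(πd³), so d = (16T/(π τ_allow))^(1/3) = (16·108900/(π·5.19×10^7))^(1/3) = 0.2202 m.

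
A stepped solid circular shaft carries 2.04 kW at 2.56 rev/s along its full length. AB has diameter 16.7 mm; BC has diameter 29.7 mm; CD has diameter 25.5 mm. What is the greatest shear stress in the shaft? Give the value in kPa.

ω = 2π·2.56 = 16.08 rad/s, so T = P/ω = 2.04×10³ / 16.08 = 126.8 N·m.
Under the same torque, τ_max = 16T/(πd³) is largest where d is smallest — segment AB (d = 16.7 mm).
τ_max = 16·126.8/(π·(0.0167)³) = 1.387×10^8 Pa.

139000 kPa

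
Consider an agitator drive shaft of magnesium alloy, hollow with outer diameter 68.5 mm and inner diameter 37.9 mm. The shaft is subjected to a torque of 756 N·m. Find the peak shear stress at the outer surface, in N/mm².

J = π(d_o⁴ − d_i⁴)/32 = π(0.0685⁴ − 0.0379⁴)/32 = 1.959×10^-6 m⁴.
τ_max = T·r/J = 756.0 × 0.0343 / 1.959×10^-6 = 1.322×10^7 Pa.

13.2 N/mm²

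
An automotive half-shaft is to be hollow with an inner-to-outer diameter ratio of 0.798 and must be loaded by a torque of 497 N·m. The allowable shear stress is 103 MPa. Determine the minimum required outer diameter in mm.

34.6 mm

For a hollow shaft with d_i/d_o = 0.798: τ_max = 16T/(π d_o³ (1−k⁴)), so d_o = [16T/(π τ_allow (1−k⁴))]^(1/3) = [16·497.0/(π·1.03×10^8·0.5945)]^(1/3) = 0.03458 m.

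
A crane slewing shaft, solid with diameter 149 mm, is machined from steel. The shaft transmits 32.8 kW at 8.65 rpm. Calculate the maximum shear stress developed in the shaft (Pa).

5.57e7 Pa

ω = 2π·8.65/60 = 0.9058 rad/s, so T = P/ω = 32.8×10³ / 0.9058 = 36210 N·m.
J = πd⁴/32 = π(0.149)⁴/32 = 4.839×10^-5 m⁴.
τ_max = T·r/J = 36210 × 0.0745 / 4.839×10^-5 = 5.575×10^7 Pa.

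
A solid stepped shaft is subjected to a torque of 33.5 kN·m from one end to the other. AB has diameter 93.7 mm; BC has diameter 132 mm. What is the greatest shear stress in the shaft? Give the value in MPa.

207 MPa

Under the same torque, τ_max = 16T/(πd³) is largest where d is smallest — segment AB (d = 93.7 mm).
τ_max = 16·33500/(π·(0.0937)³) = 2.074×10^8 Pa.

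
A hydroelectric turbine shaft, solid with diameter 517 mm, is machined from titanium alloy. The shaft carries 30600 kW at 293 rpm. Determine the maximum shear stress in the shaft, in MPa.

36.8 MPa

ω = 2π·293/60 = 30.68 rad/s, so T = P/ω = 30600×10³ / 30.68 = 997300 N·m.
J = πd⁴/32 = π(0.517)⁴/32 = 7.014×10^-3 m⁴.
τ_max = T·r/J = 997300 × 0.259 / 7.014×10^-3 = 3.676×10^7 Pa.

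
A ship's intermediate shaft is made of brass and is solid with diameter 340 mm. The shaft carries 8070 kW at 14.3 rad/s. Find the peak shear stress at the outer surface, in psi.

10600 psi

ω = 14.3 rad/s, so T = P/ω = 8070×10³ / 14.30 = 564300 N·m.
J = πd⁴/32 = π(0.340)⁴/32 = 1.312×10^-3 m⁴.
τ_max = T·r/J = 564300 × 0.170 / 1.312×10^-3 = 7.313×10^7 Pa.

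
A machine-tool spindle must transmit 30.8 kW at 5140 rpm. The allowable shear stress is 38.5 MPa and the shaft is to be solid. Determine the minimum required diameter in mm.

19.6 mm

ω = 2π·5140/60 = 538.3 rad/s, so T = P/ω = 30.8×10³ / 538.3 = 57.22 N·m.
For a solid shaft τ_max = 16T/(πd³), so d = (16T/(π τ_allow))^(1/3) = (16·57.22/(π·3.85×10^7))^(1/3) = 0.01963 m.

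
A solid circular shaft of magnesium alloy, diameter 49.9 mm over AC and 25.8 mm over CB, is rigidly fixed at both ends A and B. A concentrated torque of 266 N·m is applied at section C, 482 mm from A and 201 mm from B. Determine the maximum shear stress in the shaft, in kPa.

11500 kPa

Compatibility: T_A·a/J_AC = T_B·b/J_CB with T_A + T_B = T₀.
J_AC = 6.09×10^-7 m⁴, J_CB = 4.35×10^-8 m⁴, so T_A = T₀·(J_AC/a)/((J_AC/a)+(J_CB/b)) = 227.1 N·m, T_B = 38.91 N·m.
τ in each portion: τ_AC = 9.31×10^6 Pa, τ_CB = 1.15×10^7 Pa; maximum is in CB.
τ_max = T_CB·r/J = 38.91·0.0129/4.35×10^-8 = 1.154×10^7 Pa.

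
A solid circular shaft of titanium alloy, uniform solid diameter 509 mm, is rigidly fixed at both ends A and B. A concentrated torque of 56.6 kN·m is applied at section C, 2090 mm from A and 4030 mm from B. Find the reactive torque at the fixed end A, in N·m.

With uniform GJ and both ends fixed, compatibility θ_AC = θ_CB gives T_A·a = T_B·b, together with T_A + T_B = T₀.
T_A = T₀·b/(a+b) = 56600·4030/6120 = 37270 N·m; T_B = 19330 N·m.

37300 N·m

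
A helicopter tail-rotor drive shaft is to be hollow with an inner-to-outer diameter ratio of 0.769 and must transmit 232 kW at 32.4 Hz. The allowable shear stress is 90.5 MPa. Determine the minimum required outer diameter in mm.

46.2 mm

ω = 2π·32.4 = 203.6 rad/s, so T = P/ω = 232×10³ / 203.6 = 1140 N·m.
For a hollow shaft with d_i/d_o = 0.769: τ_max = 16T/(π d_o³ (1−k⁴)), so d_o = [16T/(π τ_allow (1−k⁴))]^(1/3) = [16·1140/(π·9.05×10^7·0.6503)]^(1/3) = 0.04620 m.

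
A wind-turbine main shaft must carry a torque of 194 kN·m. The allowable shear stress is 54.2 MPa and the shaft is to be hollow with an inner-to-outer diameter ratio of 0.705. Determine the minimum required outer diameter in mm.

For a hollow shaft with d_i/d_o = 0.705: τ_max = 16T/(π d_o³ (1−k⁴)), so d_o = [16T/(π τ_allow (1−k⁴))]^(1/3) = [16·194000/(π·5.42×10^7·0.7530)]^(1/3) = 0.2893 m.

289 mm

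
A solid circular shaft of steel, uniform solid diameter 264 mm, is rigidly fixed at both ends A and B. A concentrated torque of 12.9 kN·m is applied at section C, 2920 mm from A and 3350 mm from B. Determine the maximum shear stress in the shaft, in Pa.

1.91e6 Pa

With uniform GJ and both ends fixed, compatibility θ_AC = θ_CB gives T_A·a = T_B·b, together with T_A + T_B = T₀.
T_A = T₀·b/(a+b) = 12900·3350/6270 = 6892 N·m; T_B = 6008 N·m.
τ in each portion: τ_AC = 1.91×10^6 Pa, τ_CB = 1.66×10^6 Pa; maximum is in AC.
τ_max = T_AC·r/J = 6892·0.132/4.77×10^-4 = 1.908×10^6 Pa.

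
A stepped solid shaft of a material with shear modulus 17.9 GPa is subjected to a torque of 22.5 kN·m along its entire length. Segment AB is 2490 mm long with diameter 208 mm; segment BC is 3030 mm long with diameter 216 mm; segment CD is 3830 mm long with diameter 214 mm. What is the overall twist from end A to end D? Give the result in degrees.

J_AB = π(0.208)⁴/32 = 1.84×10^-4 m⁴; J_BC = π(0.216)⁴/32 = 2.14×10^-4 m⁴; J_CD = π(0.214)⁴/32 = 2.06×10^-4 m⁴.
θ = (T/G)·Σ L_i/J_i = (22500/17.9×10⁹)·(2.49/1.84×10^-4 + 3.03/2.14×10^-4 + 3.83/2.06×10^-4) = 0.05824 rad.

3.34°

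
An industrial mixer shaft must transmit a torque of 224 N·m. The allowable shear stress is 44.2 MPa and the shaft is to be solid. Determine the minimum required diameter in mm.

29.6 mm

For a solid shaft τ_max = 16T/(πd³), so d = (16T/(π τ_allow))^(1/3) = (16·224.0/(π·4.42×10^7))^(1/3) = 0.02955 m.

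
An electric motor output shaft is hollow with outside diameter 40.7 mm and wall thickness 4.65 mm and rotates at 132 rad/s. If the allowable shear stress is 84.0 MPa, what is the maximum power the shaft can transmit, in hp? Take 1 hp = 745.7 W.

J = π(d_o⁴ − d_i⁴)/32 = π(0.0407⁴ − 0.0314⁴)/32 = 1.740×10^-7 m⁴.
T_max = τ_allow·J/r = 8.40×10^7 × 1.740×10^-7 / 0.0204 = 718.0 N·m.
ω = 132 rad/s, so P_max = T_max·ω = 9.478×10^4 W.

127 hp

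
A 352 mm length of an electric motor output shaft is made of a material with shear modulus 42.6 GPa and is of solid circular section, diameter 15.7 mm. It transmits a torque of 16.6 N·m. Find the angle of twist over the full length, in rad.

J = πd⁴/32 = π(0.0157)⁴/32 = 5.965×10^-9 m⁴.
θ = T·L/(G·J) = 16.60 × 0.352 / (42.6×10⁹ × 5.965×10^-9) = 0.02300 rad.

0.0230 rad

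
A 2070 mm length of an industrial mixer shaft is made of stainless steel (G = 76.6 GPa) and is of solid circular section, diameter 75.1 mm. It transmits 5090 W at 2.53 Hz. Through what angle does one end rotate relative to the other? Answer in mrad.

ω = 2π·2.53 = 15.90 rad/s, so T = P/ω = 5090 / 15.90 = 320.2 N·m.
J = πd⁴/32 = π(0.0751)⁴/32 = 3.123×10^-6 m⁴.
θ = T·L/(G·J) = 320.2 × 2.07 / (76.6×10⁹ × 3.123×10^-6) = 2.771×10^-3 rad.

2.77 mrad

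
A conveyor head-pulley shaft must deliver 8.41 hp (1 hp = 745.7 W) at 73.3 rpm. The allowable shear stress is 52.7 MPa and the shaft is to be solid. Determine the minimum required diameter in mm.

ω = 2π·73.3/60 = 7.676 rad/s, so T = P/ω = 8.41×745.7 / 7.676 = 817.0 N·m.
For a solid shaft τ_max = 16T/(πd³), so d = (16T/(π τ_allow))^(1/3) = (16·817.0/(π·5.27×10^7))^(1/3) = 0.04290 m.

42.9 mm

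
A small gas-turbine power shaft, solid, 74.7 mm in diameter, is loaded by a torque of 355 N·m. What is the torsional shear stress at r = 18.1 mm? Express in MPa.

J = πd⁴/32 = π(0.0747)⁴/32 = 3.057×10^-6 m⁴.
Shear stress varies linearly with radius: τ = T·r/J = 355.0 × 0.0181 / 3.057×10^-6 = 2.102×10^6 Pa.

2.10 MPa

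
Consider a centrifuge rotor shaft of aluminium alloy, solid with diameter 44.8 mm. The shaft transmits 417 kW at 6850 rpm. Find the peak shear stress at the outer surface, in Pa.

ω = 2π·6850/60 = 717.3 rad/s, so T = P/ω = 417×10³ / 717.3 = 581.3 N·m.
J = πd⁴/32 = π(0.0448)⁴/32 = 3.955×10^-7 m⁴.
τ_max = T·r/J = 581.3 × 0.0224 / 3.955×10^-7 = 3.293×10^7 Pa.

3.29e7 Pa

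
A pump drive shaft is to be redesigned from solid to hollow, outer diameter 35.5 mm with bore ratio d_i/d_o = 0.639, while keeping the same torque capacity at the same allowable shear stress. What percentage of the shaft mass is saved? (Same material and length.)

Equal τ_max and T ⇒ the solid shaft needs d_s³ = d_o³(1−k⁴), so d_s = 35.5·(1−0.639⁴)^(1/3) = 33.41 mm.
Area ratio A_h/A_s = d_o²(1−k²)/d_s² = (1−k²)/(1−k⁴)^(2/3) = 0.6682.
Mass saving = 1 − 0.6682 = 33.2 %.

33.2 %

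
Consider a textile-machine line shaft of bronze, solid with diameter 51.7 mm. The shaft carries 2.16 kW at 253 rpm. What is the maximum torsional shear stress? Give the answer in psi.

436 psi

ω = 2π·253/60 = 26.49 rad/s, so T = P/ω = 2.16×10³ / 26.49 = 81.53 N·m.
J = πd⁴/32 = π(0.0517)⁴/32 = 7.014×10^-7 m⁴.
τ_max = T·r/J = 81.53 × 0.0259 / 7.014×10^-7 = 3.005×10^6 Pa.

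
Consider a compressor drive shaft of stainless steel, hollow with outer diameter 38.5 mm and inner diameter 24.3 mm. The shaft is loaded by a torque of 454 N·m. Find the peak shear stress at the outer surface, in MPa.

J = π(d_o⁴ − d_i⁴)/32 = π(0.0385⁴ − 0.0243⁴)/32 = 1.815×10^-7 m⁴.
τ_max = T·r/J = 454.0 × 0.0192 / 1.815×10^-7 = 4.816×10^7 Pa.

48.2 MPa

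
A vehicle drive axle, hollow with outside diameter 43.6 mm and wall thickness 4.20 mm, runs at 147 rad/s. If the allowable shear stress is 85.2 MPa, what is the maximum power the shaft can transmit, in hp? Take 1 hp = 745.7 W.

157 hp

J = π(d_o⁴ − d_i⁴)/32 = π(0.0436⁴ − 0.0352⁴)/32 = 2.040×10^-7 m⁴.
T_max = τ_allow·J/r = 8.52×10^7 × 2.040×10^-7 / 0.0218 = 797.5 N·m.
ω = 147 rad/s, so P_max = T_max·ω = 1.172×10^5 W.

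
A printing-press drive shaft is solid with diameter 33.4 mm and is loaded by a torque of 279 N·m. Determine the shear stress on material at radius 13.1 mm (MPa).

29.9 MPa

J = πd⁴/32 = π(0.0334)⁴/32 = 1.222×10^-7 m⁴.
Shear stress varies linearly with radius: τ = T·r/J = 279.0 × 0.0131 / 1.222×10^-7 = 2.992×10^7 Pa.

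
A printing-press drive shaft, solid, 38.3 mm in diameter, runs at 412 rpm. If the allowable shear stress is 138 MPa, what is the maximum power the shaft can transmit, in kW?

65.7 kW

J = πd⁴/32 = π(0.0383)⁴/32 = 2.112×10^-7 m⁴.
T_max = τ_allow·J/r = 1.38×10^8 × 2.112×10^-7 / 0.0191 = 1522 N·m.
ω = 2π·412/60 = 43.14 rad/s, so P_max = T_max·ω = 6.568×10^4 W.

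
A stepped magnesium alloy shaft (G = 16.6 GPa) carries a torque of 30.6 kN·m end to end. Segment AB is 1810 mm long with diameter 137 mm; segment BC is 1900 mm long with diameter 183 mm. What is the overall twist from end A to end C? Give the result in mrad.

J_AB = π(0.137)⁴/32 = 3.46×10^-5 m⁴; J_BC = π(0.183)⁴/32 = 1.10×10^-4 m⁴.
θ = (T/G)·Σ L_i/J_i = (30600/16.6×10⁹)·(1.81/3.46×10^-5 + 1.90/1.10×10^-4) = 0.1283 rad.

128 mrad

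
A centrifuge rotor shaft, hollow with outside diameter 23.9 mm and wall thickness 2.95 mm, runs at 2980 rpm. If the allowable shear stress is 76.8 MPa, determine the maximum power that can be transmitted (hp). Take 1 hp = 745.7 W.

J = π(d_o⁴ − d_i⁴)/32 = π(0.0239⁴ − 0.0180⁴)/32 = 2.173×10^-8 m⁴.
T_max = τ_allow·J/r = 7.68×10^7 × 2.173×10^-8 / 0.0119 = 139.6 N·m.
ω = 2π·2980/60 = 312.1 rad/s, so P_max = T_max·ω = 4.357×10^4 W.

58.4 hp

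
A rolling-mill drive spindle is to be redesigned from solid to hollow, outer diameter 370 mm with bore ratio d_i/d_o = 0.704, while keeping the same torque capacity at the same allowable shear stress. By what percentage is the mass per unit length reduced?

Equal τ_max and T ⇒ the solid shaft needs d_s³ = d_o³(1−k⁴), so d_s = 370·(1−0.704⁴)^(1/3) = 336.8 mm.
Area ratio A_h/A_s = d_o²(1−k²)/d_s² = (1−k²)/(1−k⁴)^(2/3) = 0.6087.
Mass saving = 1 − 0.6087 = 39.1 %.

39.1 %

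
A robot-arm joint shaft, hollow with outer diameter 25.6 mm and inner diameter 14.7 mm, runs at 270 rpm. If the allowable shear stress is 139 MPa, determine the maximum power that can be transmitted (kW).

J = π(d_o⁴ − d_i⁴)/32 = π(0.0256⁴ − 0.0147⁴)/32 = 3.758×10^-8 m⁴.
T_max = τ_allow·J/r = 1.39×10^8 × 3.758×10^-8 / 0.0128 = 408.1 N·m.
ω = 2π·270/60 = 28.27 rad/s, so P_max = T_max·ω = 1.154×10^4 W.

11.5 kW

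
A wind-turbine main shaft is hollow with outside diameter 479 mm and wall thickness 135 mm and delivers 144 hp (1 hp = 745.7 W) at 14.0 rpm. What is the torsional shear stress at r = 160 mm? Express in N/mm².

2.35 N/mm²

ω = 2π·14.0/60 = 1.466 rad/s, so T = P/ω = 144×745.7 / 1.466 = 73240 N·m.
J = π(d_o⁴ − d_i⁴)/32 = π(0.479⁴ − 0.209⁴)/32 = 4.981×10^-3 m⁴.
Shear stress varies linearly with radius: τ = T·r/J = 73240 × 0.160 / 4.981×10^-3 = 2.353×10^6 Pa.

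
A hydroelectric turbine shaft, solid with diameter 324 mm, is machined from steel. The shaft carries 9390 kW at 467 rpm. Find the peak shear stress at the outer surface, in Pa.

2.88e7 Pa

ω = 2π·467/60 = 48.90 rad/s, so T = P/ω = 9390×10³ / 48.90 = 192000 N·m.
J = πd⁴/32 = π(0.324)⁴/32 = 1.082×10^-3 m⁴.
τ_max = T·r/J = 192000 × 0.162 / 1.082×10^-3 = 2.875×10^7 Pa.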